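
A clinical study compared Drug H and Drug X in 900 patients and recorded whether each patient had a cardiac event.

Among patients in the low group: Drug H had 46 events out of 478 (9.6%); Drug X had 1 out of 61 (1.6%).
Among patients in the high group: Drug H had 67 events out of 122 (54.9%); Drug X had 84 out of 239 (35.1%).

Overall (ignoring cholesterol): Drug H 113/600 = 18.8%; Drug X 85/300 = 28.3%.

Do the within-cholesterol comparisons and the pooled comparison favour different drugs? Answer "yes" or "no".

yes

Within each cholesterol level (low 9.6% vs 1.6%; high 54.9% vs 35.1%), Drug X has the lower rate every time. Pooled: 18.8% vs 28.3% — Drug H has the lower rate overall. The two comparisons disagree.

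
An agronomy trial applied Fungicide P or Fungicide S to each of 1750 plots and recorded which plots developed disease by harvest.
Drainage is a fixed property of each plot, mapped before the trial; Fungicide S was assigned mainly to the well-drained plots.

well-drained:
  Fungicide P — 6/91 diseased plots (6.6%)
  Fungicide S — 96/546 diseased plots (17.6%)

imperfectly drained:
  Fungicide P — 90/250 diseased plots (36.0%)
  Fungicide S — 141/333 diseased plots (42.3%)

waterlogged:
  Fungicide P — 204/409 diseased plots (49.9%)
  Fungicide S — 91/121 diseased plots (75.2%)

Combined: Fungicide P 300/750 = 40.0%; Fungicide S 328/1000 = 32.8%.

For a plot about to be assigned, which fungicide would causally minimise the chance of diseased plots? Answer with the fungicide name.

Fungicide P

Field drainage differs across fungicides for reasons unrelated to any effect of the fungicide itself, and it separately predicts the outcome — a classic confounder. We must compare within field drainage levels.
Within each level — well-drained: 6.6% vs 17.6%; imperfectly drained: 36.0% vs 42.3%; waterlogged: 49.9% vs 75.2% — Fungicide P is lower every time.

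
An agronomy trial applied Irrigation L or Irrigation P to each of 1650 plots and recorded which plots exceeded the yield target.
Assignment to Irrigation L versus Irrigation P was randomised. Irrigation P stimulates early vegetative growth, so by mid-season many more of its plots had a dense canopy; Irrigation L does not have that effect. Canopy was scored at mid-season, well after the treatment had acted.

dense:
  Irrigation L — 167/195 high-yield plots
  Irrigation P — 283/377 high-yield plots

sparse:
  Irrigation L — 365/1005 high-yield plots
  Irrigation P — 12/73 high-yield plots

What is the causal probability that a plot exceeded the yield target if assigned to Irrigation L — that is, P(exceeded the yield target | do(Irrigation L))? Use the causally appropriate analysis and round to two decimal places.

0.44

Within every mid-season canopy level Irrigation L has the higher rate, yet pooled Irrigation P does — Simpson's reversal.
Mid-season canopy lies on the pathway irrigation → mid-season canopy → outcome, so adjusting for it blocks the indirect effect. For the total causal effect of irrigation, use the unadjusted pooled rates.
So P(outcome | do(Irrigation L)) is just the pooled rate for Irrigation L: 532/1200 = 0.443.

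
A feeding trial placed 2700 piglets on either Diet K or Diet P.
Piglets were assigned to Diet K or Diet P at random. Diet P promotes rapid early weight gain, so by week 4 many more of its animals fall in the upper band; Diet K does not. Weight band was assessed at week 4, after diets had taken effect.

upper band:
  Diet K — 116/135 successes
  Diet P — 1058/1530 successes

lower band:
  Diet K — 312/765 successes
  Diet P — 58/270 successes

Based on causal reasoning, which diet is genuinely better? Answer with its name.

Diet P

Week-4 weight band is downstream of the diet. One should not condition on a consequence of treatment, so the overall rates are the right comparison.
Pooled: Diet K 47.6% vs Diet P 62.0%; Diet P is higher overall.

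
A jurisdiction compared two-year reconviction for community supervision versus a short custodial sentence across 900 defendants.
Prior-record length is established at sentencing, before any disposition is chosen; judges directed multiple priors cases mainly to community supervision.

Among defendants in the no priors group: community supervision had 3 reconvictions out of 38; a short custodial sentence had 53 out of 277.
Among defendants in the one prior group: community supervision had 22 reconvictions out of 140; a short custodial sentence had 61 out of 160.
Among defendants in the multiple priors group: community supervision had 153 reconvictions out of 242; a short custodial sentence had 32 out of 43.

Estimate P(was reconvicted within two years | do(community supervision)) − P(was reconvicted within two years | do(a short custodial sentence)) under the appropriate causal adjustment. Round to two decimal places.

Nothing the disposition does changes prior-record length; the imbalance is an allocation artefact. With prior-record length also predicting the outcome, the pooled figure is confounded, and the within-stratum comparison is the causal one.
Adjusting over the population distribution of prior-record length: 0.350·(0.079−0.191) + 0.333·(0.157−0.381) + 0.317·(0.632−0.744) = -0.149.

-0.15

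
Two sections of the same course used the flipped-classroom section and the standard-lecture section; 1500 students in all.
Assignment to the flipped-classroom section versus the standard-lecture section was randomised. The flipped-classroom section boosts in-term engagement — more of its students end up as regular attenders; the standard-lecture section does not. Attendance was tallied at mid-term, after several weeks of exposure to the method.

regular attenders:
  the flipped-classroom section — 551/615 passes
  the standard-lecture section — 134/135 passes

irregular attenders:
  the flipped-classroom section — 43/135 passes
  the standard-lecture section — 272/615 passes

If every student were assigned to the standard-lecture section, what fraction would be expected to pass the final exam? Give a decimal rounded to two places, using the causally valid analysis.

Within every mid-term attendance level the standard-lecture section has the higher rate, yet pooled the flipped-classroom section does — Simpson's reversal.
The distribution of mid-term attendance is itself part of what the teaching method does — it is an intermediate outcome. Holding it fixed would remove that part of the effect; the total effect is the pooled difference.
So P(outcome | do(the standard-lecture section)) is just the pooled rate for the standard-lecture section: 406/750 = 0.541.

0.54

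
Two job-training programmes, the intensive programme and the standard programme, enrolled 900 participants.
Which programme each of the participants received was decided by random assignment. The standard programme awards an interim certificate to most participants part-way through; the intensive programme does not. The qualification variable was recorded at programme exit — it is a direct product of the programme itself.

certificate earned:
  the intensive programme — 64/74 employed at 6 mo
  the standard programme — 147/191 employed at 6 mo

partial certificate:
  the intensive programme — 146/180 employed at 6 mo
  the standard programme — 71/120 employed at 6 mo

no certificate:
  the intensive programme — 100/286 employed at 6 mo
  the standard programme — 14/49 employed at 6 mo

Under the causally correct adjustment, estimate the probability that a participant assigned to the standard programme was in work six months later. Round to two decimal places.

0.64

Qualification attained during the programme is downstream of the programme. One should not condition on a consequence of treatment, so the overall rates are the right comparison.
So P(outcome | do(the standard programme)) is just the pooled rate for the standard programme: 232/360 = 0.644.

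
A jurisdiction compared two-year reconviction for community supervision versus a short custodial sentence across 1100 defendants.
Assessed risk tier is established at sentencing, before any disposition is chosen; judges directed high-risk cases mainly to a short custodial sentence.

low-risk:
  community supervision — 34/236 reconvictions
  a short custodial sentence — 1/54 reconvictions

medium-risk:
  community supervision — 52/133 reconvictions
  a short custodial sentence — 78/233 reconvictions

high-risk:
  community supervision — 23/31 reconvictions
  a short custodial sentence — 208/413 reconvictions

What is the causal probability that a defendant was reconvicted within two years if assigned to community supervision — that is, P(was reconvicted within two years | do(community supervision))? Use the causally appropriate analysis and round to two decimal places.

0.47

Assessed risk tier is set before the disposition has any effect — it is not caused by the disposition — and it independently drives the outcome. That makes it a confounder, so the causal comparison is within assessed risk tier levels.
Standardising community supervision to the population assessed risk tier mix: 0.264·34/236 + 0.333·52/133 + 0.404·23/31 = 0.468.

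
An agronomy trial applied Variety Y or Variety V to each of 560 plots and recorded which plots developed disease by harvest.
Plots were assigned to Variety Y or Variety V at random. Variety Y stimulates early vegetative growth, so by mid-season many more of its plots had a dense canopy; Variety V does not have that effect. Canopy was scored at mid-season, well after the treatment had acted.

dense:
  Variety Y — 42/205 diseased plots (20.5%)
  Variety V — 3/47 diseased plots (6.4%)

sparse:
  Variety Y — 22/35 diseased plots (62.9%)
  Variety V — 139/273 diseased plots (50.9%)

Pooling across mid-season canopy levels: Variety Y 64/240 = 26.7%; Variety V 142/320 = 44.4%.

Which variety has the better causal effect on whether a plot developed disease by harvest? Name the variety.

Variety Y

Within every mid-season canopy level Variety V has the lower rate, yet pooled Variety Y does — Simpson's reversal.
Mid-season canopy lies on the pathway variety → mid-season canopy → outcome, so adjusting for it blocks the indirect effect. For the total causal effect of variety, use the unadjusted pooled rates.
Pooled: Variety Y 26.7% vs Variety V 44.4%; Variety Y is lower overall.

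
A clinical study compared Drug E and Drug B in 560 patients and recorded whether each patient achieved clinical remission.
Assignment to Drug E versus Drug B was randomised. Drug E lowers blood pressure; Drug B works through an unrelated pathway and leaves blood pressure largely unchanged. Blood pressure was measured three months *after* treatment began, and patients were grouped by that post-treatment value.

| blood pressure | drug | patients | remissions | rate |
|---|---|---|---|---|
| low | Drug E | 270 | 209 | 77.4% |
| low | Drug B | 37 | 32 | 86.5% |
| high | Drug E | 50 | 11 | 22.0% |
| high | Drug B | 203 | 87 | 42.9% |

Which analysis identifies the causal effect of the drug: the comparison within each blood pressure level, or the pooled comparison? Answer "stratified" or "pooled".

pooled

Blood pressure is downstream of the drug. One should not condition on a consequence of treatment, so the overall rates are the right comparison.
Pooled: Drug E 68.8% vs Drug B 49.6%; Drug E is higher overall.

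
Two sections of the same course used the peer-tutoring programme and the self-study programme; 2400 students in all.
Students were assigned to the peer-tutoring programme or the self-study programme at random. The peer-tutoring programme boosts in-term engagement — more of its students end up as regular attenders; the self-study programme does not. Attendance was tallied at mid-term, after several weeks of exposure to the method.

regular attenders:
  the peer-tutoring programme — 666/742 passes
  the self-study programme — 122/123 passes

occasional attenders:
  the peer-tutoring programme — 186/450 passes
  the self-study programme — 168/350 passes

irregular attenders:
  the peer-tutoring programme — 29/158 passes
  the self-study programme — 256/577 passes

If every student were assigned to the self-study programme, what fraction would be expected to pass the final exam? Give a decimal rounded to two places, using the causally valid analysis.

0.52

Mid-term attendance here is a post-treatment variable shaped by the teaching method; conditioning on it would introduce bias rather than remove it. The overall comparison is the causal one.
So P(outcome | do(the self-study programme)) is just the pooled rate for the self-study programme: 546/1050 = 0.520.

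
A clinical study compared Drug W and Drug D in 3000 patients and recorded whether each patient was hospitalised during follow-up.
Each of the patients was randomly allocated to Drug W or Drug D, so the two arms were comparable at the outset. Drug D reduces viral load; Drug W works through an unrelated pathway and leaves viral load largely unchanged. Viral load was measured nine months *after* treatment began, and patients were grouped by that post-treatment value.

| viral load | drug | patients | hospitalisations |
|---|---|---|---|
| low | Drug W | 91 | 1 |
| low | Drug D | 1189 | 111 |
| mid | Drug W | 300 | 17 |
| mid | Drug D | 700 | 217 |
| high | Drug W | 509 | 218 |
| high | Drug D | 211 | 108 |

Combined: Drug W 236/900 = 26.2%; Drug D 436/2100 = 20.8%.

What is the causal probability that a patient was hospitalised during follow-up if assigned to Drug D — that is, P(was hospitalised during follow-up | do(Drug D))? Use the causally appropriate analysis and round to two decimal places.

Within every viral load level Drug W has the lower rate, yet pooled Drug D does — Simpson's reversal.
Viral load is recorded after the drug and is itself shifted by it — it sits on the causal path from drug to outcome. Conditioning on a mediator would strip out part of the effect we want; the pooled comparison gives the total causal effect.
So P(outcome | do(Drug D)) is just the pooled rate for Drug D: 436/2100 = 0.208.

0.21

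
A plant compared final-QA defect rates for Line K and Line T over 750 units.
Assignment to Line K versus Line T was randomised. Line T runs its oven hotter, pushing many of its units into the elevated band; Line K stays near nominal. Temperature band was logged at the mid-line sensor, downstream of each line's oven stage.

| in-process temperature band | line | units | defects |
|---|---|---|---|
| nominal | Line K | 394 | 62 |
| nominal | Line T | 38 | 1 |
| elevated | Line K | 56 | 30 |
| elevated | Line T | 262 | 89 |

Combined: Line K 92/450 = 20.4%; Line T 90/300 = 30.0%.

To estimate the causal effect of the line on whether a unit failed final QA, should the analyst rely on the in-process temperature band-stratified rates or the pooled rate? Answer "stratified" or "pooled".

The stratified and pooled comparisons disagree (Line T wins within each in-process temperature band; Line K wins overall), so the answer turns on the causal role of in-process temperature band.
In-process temperature band lies on the pathway line → in-process temperature band → outcome, so adjusting for it blocks the indirect effect. For the total causal effect of line, use the unadjusted pooled rates.
Pooled: Line K 20.4% vs Line T 30.0%; Line K is lower overall.

pooled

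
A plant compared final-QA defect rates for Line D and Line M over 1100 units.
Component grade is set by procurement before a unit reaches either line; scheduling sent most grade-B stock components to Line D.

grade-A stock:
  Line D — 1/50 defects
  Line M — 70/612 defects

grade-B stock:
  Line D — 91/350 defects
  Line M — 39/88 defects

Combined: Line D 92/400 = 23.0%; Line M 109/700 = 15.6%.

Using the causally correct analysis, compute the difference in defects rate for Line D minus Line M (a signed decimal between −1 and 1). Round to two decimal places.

The imbalance in component grade arose from how units were allocated, not from anything the line did; and component grade independently affects the outcome. The pooled gap is confounded — condition on component grade.
Adjusting over the population distribution of component grade: 0.602·(0.020−0.114) + 0.398·(0.260−0.443) = -0.130.

-0.13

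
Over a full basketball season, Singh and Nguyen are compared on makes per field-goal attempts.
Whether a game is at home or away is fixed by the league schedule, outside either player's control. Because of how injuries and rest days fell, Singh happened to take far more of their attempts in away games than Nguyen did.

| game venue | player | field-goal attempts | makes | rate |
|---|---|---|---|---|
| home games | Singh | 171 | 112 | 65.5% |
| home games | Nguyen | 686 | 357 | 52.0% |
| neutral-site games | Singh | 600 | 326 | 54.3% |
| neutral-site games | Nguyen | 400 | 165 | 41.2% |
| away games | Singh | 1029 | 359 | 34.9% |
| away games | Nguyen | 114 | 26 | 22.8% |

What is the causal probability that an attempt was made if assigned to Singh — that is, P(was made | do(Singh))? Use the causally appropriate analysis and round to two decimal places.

0.50

Within every game venue level Singh has the higher rate, yet pooled Nguyen does — Simpson's reversal.
Here game venue is a common cause — it drives both which player a case falls under and the outcome. The crude comparison mixes populations; the stratum-specific rates are the causally relevant ones.
Standardising Singh to the population game venue mix: 0.286·112/171 + 0.333·326/600 + 0.381·359/1029 = 0.501.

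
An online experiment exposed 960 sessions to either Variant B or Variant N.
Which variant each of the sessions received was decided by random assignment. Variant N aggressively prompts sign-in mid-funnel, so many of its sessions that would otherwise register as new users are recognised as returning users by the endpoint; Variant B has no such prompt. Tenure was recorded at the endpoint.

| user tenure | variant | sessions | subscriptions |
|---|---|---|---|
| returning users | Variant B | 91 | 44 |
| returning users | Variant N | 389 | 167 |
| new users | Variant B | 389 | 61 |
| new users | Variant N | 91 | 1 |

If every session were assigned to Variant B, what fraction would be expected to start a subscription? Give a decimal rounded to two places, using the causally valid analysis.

0.22

User tenure here is a post-treatment variable shaped by the variant; conditioning on it would introduce bias rather than remove it. The overall comparison is the causal one.
So P(outcome | do(Variant B)) is just the pooled rate for Variant B: 105/480 = 0.219.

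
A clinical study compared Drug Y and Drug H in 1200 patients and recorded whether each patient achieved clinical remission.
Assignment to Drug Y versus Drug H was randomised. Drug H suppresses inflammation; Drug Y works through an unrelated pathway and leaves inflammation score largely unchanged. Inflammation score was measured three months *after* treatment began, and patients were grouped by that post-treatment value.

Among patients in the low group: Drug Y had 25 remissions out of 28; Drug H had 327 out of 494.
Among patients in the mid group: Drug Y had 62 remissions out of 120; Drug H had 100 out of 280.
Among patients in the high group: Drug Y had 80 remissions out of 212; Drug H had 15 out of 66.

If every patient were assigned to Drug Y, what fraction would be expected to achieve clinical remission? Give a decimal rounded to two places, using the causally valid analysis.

0.46

Inflammation score is downstream of the drug. One should not condition on a consequence of treatment, so the overall rates are the right comparison.
So P(outcome | do(Drug Y)) is just the pooled rate for Drug Y: 167/360 = 0.464.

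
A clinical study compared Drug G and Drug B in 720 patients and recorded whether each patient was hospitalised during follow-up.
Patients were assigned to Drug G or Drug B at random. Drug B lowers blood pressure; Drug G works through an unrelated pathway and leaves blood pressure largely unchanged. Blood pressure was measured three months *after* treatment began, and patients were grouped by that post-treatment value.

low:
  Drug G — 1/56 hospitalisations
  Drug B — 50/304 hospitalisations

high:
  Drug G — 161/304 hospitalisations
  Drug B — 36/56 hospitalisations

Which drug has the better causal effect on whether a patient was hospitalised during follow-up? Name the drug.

The stratified and pooled comparisons disagree (Drug G wins within each blood pressure; Drug B wins overall), so the answer turns on the causal role of blood pressure.
Blood pressure lies on the pathway drug → blood pressure → outcome, so adjusting for it blocks the indirect effect. For the total causal effect of drug, use the unadjusted pooled rates.
Pooled: Drug G 45.0% vs Drug B 23.9%; Drug B is lower overall.

Drug B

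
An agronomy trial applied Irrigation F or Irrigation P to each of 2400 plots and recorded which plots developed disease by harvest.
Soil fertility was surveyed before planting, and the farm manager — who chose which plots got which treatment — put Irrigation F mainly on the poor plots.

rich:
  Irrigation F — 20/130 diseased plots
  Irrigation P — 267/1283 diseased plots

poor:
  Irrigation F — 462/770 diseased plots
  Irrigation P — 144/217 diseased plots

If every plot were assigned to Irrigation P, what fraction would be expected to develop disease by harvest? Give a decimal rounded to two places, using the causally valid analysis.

Since soil fertility is a pre-existing factor (not a product of the irrigation) and it affects the outcome on its own, it is a confounder. The stratified rates, not the pooled rate, identify the causal effect.
Standardising Irrigation P to the population soil fertility mix: 0.589·267/1283 + 0.411·144/217 = 0.395.

0.40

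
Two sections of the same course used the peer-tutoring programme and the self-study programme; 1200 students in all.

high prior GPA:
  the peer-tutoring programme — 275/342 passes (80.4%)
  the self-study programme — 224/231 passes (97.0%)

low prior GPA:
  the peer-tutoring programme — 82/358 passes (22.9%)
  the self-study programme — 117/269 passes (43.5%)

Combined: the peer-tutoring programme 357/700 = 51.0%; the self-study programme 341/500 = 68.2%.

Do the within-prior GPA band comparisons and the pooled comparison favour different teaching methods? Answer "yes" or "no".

no

Within each prior GPA band level (high prior GPA 80.4% vs 97.0%; low prior GPA 22.9% vs 43.5%), the self-study programme has the higher rate every time. Pooled: 51.0% vs 68.2% — the self-study programme has the higher rate overall. They agree.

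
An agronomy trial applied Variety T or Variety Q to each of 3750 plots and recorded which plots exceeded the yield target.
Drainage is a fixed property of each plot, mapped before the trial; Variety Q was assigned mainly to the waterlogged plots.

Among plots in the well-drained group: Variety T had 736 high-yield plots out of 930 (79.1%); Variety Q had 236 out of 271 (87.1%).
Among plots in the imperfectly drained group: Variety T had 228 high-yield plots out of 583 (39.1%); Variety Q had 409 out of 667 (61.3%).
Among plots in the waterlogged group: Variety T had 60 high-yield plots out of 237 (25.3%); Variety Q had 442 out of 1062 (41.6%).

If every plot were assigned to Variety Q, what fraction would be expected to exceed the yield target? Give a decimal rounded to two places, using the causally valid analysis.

0.63

Field drainage differs across varietys for reasons unrelated to any effect of the variety itself, and it separately predicts the outcome — a classic confounder. We must compare within field drainage levels.
Standardising Variety Q to the population field drainage mix: 0.320·236/271 + 0.333·409/667 + 0.346·442/1062 = 0.627.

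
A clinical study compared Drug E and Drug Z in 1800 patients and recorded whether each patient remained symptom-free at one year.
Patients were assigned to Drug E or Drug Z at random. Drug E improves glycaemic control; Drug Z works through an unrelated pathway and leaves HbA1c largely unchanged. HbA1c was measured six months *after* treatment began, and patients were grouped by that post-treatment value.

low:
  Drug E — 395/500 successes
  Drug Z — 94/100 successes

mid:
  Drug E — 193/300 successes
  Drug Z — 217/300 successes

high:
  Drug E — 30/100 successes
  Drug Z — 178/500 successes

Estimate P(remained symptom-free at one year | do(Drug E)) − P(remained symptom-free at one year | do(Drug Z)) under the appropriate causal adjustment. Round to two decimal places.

HbA1c is downstream of the drug. One should not condition on a consequence of treatment, so the overall rates are the right comparison.
The causal difference is the pooled difference: 0.687 − 0.543 = +0.143.

+0.14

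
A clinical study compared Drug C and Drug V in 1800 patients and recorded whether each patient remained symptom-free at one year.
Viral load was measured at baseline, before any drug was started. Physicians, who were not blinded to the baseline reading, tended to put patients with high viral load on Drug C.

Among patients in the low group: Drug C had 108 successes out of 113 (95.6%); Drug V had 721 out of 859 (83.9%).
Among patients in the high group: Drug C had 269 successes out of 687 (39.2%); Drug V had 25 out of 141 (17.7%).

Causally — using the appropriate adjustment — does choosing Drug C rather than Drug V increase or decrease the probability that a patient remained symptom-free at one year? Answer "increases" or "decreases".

increases

Viral load differs across drugs for reasons unrelated to any effect of the drug itself, and it separately predicts the outcome — a classic confounder. We must compare within viral load levels.
Within each level — low: 95.6% vs 83.9%; high: 39.2% vs 17.7% — Drug C is higher every time.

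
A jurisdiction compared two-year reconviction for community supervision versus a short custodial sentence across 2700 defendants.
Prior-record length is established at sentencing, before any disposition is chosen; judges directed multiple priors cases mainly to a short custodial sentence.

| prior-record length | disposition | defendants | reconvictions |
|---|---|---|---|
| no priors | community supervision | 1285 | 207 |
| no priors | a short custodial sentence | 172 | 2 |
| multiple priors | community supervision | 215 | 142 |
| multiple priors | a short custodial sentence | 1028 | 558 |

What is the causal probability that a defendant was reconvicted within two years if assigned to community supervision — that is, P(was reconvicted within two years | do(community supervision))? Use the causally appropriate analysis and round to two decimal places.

Prior-record length is set before the disposition has any effect — it is not caused by the disposition — and it independently drives the outcome. That makes it a confounder, so the causal comparison is within prior-record length levels.
Standardising community supervision to the population prior-record length mix: 0.540·207/1285 + 0.460·142/215 = 0.391.

0.39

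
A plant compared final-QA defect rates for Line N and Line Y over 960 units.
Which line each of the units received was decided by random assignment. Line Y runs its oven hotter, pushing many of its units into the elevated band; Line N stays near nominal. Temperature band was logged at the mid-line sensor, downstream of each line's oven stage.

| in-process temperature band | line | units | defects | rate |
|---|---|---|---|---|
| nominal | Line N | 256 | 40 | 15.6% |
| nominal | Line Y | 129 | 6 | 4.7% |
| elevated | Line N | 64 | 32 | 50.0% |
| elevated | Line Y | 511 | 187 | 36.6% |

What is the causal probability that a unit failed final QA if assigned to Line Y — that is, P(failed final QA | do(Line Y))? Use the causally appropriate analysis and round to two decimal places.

0.30

Because the line influences in-process temperature band, in-process temperature band is a post-treatment mediator, not a confounder. Stratifying on it would bias the estimate; the causal effect is the crude pooled difference.
So P(outcome | do(Line Y)) is just the pooled rate for Line Y: 193/640 = 0.302.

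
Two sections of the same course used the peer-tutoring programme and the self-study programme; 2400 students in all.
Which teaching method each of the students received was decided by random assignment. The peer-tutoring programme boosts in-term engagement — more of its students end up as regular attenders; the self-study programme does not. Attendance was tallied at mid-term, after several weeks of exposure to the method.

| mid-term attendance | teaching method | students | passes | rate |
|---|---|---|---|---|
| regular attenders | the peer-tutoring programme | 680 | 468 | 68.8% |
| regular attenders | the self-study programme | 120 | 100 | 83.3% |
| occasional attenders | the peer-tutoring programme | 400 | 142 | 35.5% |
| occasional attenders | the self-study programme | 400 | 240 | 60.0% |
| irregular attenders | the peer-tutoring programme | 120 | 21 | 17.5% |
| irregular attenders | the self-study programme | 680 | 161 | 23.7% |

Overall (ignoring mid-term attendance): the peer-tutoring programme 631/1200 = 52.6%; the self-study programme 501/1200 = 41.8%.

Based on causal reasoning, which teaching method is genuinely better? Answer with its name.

the peer-tutoring programme

the self-study programme is higher inside every mid-term attendance stratum but the peer-tutoring programme is higher in aggregate. Whether to stratify depends on how mid-term attendance relates to the teaching method.
Mid-term attendance lies on the pathway teaching method → mid-term attendance → outcome, so adjusting for it blocks the indirect effect. For the total causal effect of teaching method, use the unadjusted pooled rates.
Pooled: the peer-tutoring programme 52.6% vs the self-study programme 41.8%; the peer-tutoring programme is higher overall.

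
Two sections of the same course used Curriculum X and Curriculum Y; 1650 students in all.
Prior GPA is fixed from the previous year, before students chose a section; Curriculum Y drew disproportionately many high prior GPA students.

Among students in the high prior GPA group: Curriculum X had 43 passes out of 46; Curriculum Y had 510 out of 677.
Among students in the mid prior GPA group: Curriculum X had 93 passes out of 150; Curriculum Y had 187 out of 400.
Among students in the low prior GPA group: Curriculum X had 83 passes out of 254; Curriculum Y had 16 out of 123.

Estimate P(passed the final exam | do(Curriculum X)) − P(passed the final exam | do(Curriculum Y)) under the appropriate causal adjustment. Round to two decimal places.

Since prior GPA band is a pre-existing factor (not a product of the teaching method) and it affects the outcome on its own, it is a confounder. The stratified rates, not the pooled rate, identify the causal effect.
Adjusting over the population distribution of prior GPA band: 0.438·(0.935−0.753) + 0.333·(0.620−0.468) + 0.228·(0.327−0.130) = +0.175.

+0.18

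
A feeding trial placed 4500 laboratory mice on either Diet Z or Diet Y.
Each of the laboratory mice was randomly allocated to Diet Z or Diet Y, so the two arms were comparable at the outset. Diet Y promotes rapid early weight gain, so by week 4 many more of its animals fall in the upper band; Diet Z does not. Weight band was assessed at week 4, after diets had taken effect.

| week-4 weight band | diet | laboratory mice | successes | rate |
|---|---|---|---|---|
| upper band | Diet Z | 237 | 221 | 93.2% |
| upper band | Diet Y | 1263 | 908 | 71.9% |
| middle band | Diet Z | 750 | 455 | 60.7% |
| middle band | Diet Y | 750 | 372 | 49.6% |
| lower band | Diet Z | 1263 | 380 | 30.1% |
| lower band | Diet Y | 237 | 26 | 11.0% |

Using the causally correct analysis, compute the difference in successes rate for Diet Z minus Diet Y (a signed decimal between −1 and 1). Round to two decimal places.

-0.11

The stratified and pooled comparisons disagree (Diet Z wins within each week-4 weight band; Diet Y wins overall), so the answer turns on the causal role of week-4 weight band.
Stratifying would compare diets among laboratory mice the diets themselves sorted into week-4 weight band groups — a form of selection on an intermediate. The unconditioned pooled rates give the total causal effect.
The causal difference is the pooled difference: 0.469 − 0.580 = -0.111.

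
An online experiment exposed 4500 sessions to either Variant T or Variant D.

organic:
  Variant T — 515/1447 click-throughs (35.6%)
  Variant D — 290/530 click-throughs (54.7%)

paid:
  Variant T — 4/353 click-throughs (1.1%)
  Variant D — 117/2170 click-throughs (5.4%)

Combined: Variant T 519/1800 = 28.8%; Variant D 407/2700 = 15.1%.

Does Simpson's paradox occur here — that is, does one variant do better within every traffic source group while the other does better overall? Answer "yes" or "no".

Within each traffic source level (organic 35.6% vs 54.7%; paid 1.1% vs 5.4%), Variant D has the higher rate every time. Pooled: 28.8% vs 15.1% — Variant T has the higher rate overall. The two comparisons disagree.

yes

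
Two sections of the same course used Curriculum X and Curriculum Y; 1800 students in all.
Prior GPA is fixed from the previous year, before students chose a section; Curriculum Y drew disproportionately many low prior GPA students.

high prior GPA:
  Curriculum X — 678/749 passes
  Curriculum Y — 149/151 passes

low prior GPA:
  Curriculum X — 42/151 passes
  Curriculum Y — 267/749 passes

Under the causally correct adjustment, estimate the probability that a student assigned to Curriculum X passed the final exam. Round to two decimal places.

0.59

Prior GPA band satisfies the back-door criterion: it is not a descendant of the teaching method, and it blocks the spurious path from teaching method to outcome. Adjusting for it (i.e., using the within-prior GPA band rates) gives the causal effect.
Standardising Curriculum X to the population prior GPA band mix: 0.500·678/749 + 0.500·42/151 = 0.592.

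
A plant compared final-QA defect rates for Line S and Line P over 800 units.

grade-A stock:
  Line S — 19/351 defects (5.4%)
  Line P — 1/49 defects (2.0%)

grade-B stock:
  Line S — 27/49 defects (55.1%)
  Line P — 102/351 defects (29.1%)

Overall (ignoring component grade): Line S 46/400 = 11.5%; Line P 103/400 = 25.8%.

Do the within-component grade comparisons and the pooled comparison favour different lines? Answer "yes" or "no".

yes

Within each component grade level (grade-A stock 5.4% vs 2.0%; grade-B stock 55.1% vs 29.1%), Line P has the lower rate every time. Pooled: 11.5% vs 25.8% — Line S has the lower rate overall. The two comparisons disagree.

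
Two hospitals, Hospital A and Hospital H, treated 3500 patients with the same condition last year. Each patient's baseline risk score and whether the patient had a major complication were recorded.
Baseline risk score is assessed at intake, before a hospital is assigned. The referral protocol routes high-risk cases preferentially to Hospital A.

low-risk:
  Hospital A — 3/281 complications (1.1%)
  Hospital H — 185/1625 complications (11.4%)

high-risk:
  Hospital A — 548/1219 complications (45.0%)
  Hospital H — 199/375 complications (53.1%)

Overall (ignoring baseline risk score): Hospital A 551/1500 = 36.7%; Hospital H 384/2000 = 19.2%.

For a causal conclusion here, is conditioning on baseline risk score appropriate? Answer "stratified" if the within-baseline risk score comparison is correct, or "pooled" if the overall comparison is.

The baseline risk score-specific comparison favours Hospital A throughout, but the pooled figures favour Hospital H. The question is whether to condition on baseline risk score.
Since baseline risk score is a pre-existing factor (not a product of the hospital) and it affects the outcome on its own, it is a confounder. The stratified rates, not the pooled rate, identify the causal effect.
Within each level — low-risk: 1.1% vs 11.4%; high-risk: 45.0% vs 53.1% — Hospital A is lower every time.

stratified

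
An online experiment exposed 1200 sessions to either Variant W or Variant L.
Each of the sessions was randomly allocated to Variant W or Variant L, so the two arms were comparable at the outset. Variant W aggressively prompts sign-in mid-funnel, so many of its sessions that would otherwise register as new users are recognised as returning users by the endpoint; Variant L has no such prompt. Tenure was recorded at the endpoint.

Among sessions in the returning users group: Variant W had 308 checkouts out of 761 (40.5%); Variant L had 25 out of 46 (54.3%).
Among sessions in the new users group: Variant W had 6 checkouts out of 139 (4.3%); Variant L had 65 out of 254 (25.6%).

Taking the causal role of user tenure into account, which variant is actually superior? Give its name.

Variant W

The user tenure-specific comparison favours Variant L throughout, but the pooled figures favour Variant W. The question is whether to condition on user tenure.
User tenure is downstream of the variant. One should not condition on a consequence of treatment, so the overall rates are the right comparison.
Pooled: Variant W 34.9% vs Variant L 30.0%; Variant W is higher overall.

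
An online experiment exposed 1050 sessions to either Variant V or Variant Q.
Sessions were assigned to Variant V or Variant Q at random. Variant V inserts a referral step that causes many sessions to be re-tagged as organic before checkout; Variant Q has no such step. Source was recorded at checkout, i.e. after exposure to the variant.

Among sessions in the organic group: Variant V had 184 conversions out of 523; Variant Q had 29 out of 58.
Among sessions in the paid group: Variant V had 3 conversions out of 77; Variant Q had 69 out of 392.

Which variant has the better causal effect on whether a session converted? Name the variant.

Variant V

Variant Q is higher inside every traffic source stratum but Variant V is higher in aggregate. Whether to stratify depends on how traffic source relates to the variant.
Stratifying would compare variants among sessions the variants themselves sorted into traffic source groups — a form of selection on an intermediate. The unconditioned pooled rates give the total causal effect.
Pooled: Variant V 31.2% vs Variant Q 21.8%; Variant V is higher overall.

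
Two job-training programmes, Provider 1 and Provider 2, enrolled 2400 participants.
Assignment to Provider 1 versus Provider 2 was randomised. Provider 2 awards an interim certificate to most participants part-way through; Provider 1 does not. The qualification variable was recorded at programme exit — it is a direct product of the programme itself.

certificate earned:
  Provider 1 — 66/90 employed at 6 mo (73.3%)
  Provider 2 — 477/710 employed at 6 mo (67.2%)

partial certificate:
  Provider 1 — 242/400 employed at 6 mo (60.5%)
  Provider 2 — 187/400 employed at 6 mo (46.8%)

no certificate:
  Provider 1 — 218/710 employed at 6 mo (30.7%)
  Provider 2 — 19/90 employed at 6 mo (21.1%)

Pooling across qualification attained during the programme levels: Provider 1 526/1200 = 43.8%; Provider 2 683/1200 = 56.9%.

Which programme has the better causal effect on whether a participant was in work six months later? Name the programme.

The qualification attained during the programme-specific comparison favours Provider 1 throughout, but the pooled figures favour Provider 2. The question is whether to condition on qualification attained during the programme.
Qualification attained during the programme here is a post-treatment variable shaped by the programme; conditioning on it would introduce bias rather than remove it. The overall comparison is the causal one.
Pooled: Provider 1 43.8% vs Provider 2 56.9%; Provider 2 is higher overall.

Provider 2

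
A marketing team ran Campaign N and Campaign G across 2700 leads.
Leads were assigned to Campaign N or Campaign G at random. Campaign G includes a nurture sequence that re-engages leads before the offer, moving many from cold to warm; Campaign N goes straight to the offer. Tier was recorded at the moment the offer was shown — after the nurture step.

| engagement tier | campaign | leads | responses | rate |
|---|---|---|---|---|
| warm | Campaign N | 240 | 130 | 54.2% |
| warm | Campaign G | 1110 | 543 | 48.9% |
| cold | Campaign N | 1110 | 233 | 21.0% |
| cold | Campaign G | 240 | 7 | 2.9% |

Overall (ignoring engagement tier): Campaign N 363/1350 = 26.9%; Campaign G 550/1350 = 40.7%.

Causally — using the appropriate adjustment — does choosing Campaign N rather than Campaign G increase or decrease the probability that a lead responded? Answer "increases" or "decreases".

Engagement tier here is a post-treatment variable shaped by the campaign; conditioning on it would introduce bias rather than remove it. The overall comparison is the causal one.
Pooled: Campaign N 26.9% vs Campaign G 40.7%; Campaign G is higher overall.

decreases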